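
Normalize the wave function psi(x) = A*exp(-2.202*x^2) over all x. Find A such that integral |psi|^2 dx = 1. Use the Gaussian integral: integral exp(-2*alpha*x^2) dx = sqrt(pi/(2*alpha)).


integral |psi|^2 dx = A^2 * sqrt(pi/(2*alpha)) = 1
A^2 = sqrt(2*alpha/pi)
= sqrt(2 * 2.202 / pi)
= 1.183992
A = sqrt(1.183992)
= 1.0881

1.0881


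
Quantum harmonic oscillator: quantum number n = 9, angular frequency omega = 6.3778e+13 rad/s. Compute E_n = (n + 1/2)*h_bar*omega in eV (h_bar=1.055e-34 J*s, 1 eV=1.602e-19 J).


E = (n + 1/2) * h_bar * omega
= (9 + 0.5) * 1.055e-34 * 6.3778e+13
= 9.5 * 6.7286e-21
= 6.3922e-20 J
= 0.399 eV

0.399


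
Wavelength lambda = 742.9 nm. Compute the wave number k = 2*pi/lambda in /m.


k = 2 * pi / lambda
= 6.2832 / (742.9e-9)
= 6.2832 / 7.4290e-07
= 8.4576e+06 /m

8.4576e+06


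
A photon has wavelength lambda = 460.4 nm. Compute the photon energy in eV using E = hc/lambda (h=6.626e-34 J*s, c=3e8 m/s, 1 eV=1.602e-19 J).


E = hc / lambda
= (6.626e-34)(3e8) / (460.4e-9)
= 1.9878e-25 / 4.6040e-07
= 4.3175e-19 J
Converting to eV: 4.3175e-19 / 1.602e-19
= 2.6951 eV

2.6951


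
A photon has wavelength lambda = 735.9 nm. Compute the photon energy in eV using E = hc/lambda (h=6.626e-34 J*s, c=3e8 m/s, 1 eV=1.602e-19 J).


E = hc / lambda
= (6.626e-34)(3e8) / (735.9e-9)
= 1.9878e-25 / 7.3590e-07
= 2.7012e-19 J
Converting to eV: 2.7012e-19 / 1.602e-19
= 1.6861 eV

1.6861


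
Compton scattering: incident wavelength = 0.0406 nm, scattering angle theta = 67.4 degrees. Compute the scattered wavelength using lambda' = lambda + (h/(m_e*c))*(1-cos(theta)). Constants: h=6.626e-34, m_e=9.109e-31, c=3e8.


Compton wavelength: h/(m_e*c) = 2.4247e-12 m
d_lambda = 2.4247e-12 * (1 - cos(67.4 deg))
= 2.4247e-12 * 0.615705
= 1.4929e-12 m = 0.001493 nm
lambda' = 0.0406 + 0.001493
= 0.042093 nm

0.042093


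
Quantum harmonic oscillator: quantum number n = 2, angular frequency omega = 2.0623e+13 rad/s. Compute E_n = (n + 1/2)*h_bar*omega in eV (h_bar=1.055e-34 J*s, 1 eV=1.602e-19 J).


E = (n + 1/2) * h_bar * omega
= (2 + 0.5) * 1.055e-34 * 2.0623e+13
= 2.5 * 2.1757e-21
= 5.4393e-21 J
= 0.034 eV

0.034


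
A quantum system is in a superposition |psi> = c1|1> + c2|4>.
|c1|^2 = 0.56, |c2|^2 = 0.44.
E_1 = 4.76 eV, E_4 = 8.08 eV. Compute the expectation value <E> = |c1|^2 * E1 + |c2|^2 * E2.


<E> = |c1|^2 * E1 + |c2|^2 * E2
= 0.56 * 4.76 + 0.44 * 8.08
= 2.6656 + 3.5552
= 6.2208 eV

6.2208


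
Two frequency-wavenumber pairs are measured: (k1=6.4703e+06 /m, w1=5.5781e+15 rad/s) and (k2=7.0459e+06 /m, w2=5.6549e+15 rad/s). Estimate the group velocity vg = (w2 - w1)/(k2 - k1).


vg = (w2 - w1) / (k2 - k1)
= (5.6549e+15 - 5.5781e+15) / (7.0459e+06 - 6.4703e+06)
= 7.6800e+13 / 5.7560e+05
= 1.3343e+08 m/s

1.3343e+08


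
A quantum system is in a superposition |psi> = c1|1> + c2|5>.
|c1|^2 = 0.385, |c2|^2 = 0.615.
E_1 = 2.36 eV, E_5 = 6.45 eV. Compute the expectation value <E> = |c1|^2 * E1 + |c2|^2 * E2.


<E> = |c1|^2 * E1 + |c2|^2 * E2
= 0.385 * 2.36 + 0.615 * 6.45
= 0.9086 + 3.9668
= 4.8754 eV

4.8754


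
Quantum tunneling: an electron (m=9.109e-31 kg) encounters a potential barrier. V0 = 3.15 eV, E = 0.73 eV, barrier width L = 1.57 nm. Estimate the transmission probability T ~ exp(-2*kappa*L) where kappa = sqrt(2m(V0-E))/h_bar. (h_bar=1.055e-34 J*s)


V0 - E = 2.42 eV = 3.8768e-19 J
kappa = sqrt(2 * m * (V0-E)) / h_bar
= sqrt(2 * 9.109e-31 * 3.8768e-19) / 1.055e-34
= 7.9659e+09 /m
2*kappa*L = 2 * 7.9659e+09 * 1.57e-9
= 25.013
T = exp(-25.013) = 1.370802e-11

1.370802e-11


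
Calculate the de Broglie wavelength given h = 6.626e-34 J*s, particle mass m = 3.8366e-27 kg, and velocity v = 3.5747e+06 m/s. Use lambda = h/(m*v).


lambda = h / (m * v)
= 6.626e-34 / (3.8366e-27 * 3.5747e+06)
= 6.626e-34 / 1.3715e-20
= 4.8313e-14 m

4.8313e-14


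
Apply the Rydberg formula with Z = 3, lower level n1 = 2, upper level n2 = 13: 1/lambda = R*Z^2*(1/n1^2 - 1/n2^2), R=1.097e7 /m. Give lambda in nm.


1/lambda = R * Z^2 * (1/n1^2 - 1/n2^2)
= 1.097e7 * 3^2 * (1/2^2 - 1/13^2)
= 1.097e7 * 9 * (0.25 - 0.005917)
= 2.4098e+07 /m
lambda = 1 / 2.4098e+07
= 41.4967 nm

41.4967


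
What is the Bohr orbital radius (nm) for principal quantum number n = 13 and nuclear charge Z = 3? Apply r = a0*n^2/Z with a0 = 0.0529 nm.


r = a0 * n^2 / Z
= 0.0529 * 13^2 / 3
= 0.0529 * 169 / 3
= 2.98 nm

2.98


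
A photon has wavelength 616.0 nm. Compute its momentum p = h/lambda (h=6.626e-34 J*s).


p = h / lambda
= 6.626e-34 / (616.0e-9)
= 6.626e-34 / 6.1600e-07
= 1.0756e-27 kg*m/s

1.0756e-27


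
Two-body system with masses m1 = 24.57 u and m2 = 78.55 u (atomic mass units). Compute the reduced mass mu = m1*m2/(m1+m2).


mu = m1 * m2 / (m1 + m2)
= 24.57 * 78.55 / (24.57 + 78.55)
= 1929.9735 / 103.12
= 18.7158 u

18.7158


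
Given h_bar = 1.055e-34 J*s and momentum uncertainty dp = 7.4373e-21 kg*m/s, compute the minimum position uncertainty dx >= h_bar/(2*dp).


dx = h_bar / (2 * dp)
= 1.055e-34 / (2 * 7.4373e-21)
= 1.055e-34 / 1.4875e-20
= 7.0926e-15 m

7.0926e-15


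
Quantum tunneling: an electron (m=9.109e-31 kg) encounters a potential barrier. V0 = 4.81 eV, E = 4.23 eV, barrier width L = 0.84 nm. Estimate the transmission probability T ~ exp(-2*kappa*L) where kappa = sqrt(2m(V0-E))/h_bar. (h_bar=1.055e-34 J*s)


V0 - E = 0.58 eV = 9.2916e-20 J
kappa = sqrt(2 * m * (V0-E)) / h_bar
= sqrt(2 * 9.109e-31 * 9.2916e-20) / 1.055e-34
= 3.8998e+09 /m
2*kappa*L = 2 * 3.8998e+09 * 0.84e-9
= 6.5517
T = exp(-6.5517) = 1.427720e-03

1.427720e-03


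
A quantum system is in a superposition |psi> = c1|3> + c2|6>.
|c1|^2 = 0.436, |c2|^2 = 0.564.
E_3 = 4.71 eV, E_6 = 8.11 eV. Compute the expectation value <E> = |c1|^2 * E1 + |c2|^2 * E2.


<E> = |c1|^2 * E1 + |c2|^2 * E2
= 0.436 * 4.71 + 0.564 * 8.11
= 2.0536 + 4.574
= 6.6276 eV

6.6276


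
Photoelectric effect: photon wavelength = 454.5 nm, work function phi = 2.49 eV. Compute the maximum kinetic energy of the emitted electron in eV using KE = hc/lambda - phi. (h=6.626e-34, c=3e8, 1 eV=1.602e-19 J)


E_photon = hc / lambda
= (6.626e-34)(3e8) / (454.5e-9)
= 4.3736e-19 J
= 2.7301 eV
KE = E_photon - phi
= 2.7301 - 2.49
= 0.2401 eV

0.2401


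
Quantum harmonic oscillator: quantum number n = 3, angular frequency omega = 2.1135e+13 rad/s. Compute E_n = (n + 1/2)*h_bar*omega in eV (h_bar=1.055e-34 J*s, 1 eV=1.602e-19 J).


E = (n + 1/2) * h_bar * omega
= (3 + 0.5) * 1.055e-34 * 2.1135e+13
= 3.5 * 2.2297e-21
= 7.8041e-21 J
= 0.0487 eV

0.0487


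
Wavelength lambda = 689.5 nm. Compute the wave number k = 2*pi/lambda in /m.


k = 2 * pi / lambda
= 6.2832 / (689.5e-9)
= 6.2832 / 6.8950e-07
= 9.1127e+06 /m

9.1127e+06


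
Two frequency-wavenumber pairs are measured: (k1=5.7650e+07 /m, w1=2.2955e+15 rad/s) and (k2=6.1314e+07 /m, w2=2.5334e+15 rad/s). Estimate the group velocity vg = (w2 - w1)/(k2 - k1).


vg = (w2 - w1) / (k2 - k1)
= (2.5334e+15 - 2.2955e+15) / (6.1314e+07 - 5.7650e+07)
= 2.3790e+14 / 3.6640e+06
= 6.4929e+07 m/s

6.4929e+07


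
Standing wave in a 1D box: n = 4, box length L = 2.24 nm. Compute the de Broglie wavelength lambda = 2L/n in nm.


lambda = 2L / n
= 2 * 2.24 / 4
= 4.48 / 4
= 1.12 nm

1.12


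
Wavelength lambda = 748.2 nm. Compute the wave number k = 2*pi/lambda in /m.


k = 2 * pi / lambda
= 6.2832 / (748.2e-9)
= 6.2832 / 7.4820e-07
= 8.3977e+06 /m

8.3977e+06


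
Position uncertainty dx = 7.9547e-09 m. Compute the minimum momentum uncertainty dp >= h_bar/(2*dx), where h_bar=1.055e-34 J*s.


dp = h_bar / (2 * dx)
= 1.055e-34 / (2 * 7.9547e-09)
= 1.055e-34 / 1.5909e-08
= 6.6313e-27 kg*m/s

6.6313e-27


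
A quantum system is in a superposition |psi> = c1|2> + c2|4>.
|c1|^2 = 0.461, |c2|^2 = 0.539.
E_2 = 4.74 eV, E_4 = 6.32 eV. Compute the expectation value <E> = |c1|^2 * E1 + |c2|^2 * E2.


<E> = |c1|^2 * E1 + |c2|^2 * E2
= 0.461 * 4.74 + 0.539 * 6.32
= 2.1851 + 3.4065
= 5.5916 eV

5.5916


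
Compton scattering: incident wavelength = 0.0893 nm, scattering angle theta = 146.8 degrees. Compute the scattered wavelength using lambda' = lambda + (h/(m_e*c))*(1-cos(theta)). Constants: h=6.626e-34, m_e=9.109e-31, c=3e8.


Compton wavelength: h/(m_e*c) = 2.4247e-12 m
d_lambda = 2.4247e-12 * (1 - cos(146.8 deg))
= 2.4247e-12 * 1.836764
= 4.4536e-12 m = 0.004454 nm
lambda' = 0.0893 + 0.004454
= 0.093754 nm

0.093754


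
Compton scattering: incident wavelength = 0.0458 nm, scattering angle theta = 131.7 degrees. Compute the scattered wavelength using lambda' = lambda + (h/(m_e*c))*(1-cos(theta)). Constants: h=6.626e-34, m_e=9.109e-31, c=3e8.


Compton wavelength: h/(m_e*c) = 2.4247e-12 m
d_lambda = 2.4247e-12 * (1 - cos(131.7 deg))
= 2.4247e-12 * 1.66523
= 4.0377e-12 m = 0.004038 nm
lambda' = 0.0458 + 0.004038
= 0.049838 nm

0.049838


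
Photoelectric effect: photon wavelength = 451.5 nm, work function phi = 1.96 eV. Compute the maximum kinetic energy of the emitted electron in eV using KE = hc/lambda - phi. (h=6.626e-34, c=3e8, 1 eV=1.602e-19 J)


E_photon = hc / lambda
= (6.626e-34)(3e8) / (451.5e-9)
= 4.4027e-19 J
= 2.7482 eV
KE = E_photon - phi
= 2.7482 - 1.96
= 0.7882 eV

0.7882


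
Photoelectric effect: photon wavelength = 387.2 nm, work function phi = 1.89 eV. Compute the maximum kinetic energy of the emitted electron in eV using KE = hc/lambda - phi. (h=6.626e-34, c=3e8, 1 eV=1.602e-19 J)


E_photon = hc / lambda
= (6.626e-34)(3e8) / (387.2e-9)
= 5.1338e-19 J
= 3.2046 eV
KE = E_photon - phi
= 3.2046 - 1.89
= 1.3146 eV

1.3146


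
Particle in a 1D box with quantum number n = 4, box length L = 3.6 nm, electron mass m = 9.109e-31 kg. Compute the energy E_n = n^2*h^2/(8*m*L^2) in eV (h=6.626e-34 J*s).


E = n^2 * h^2 / (8 * m * L^2)
= 4^2 * (6.626e-34)^2 / (8 * 9.109e-31 * (3.6e-9)^2)
= 16 * 4.3904e-67 / (8 * 9.109e-31 * 1.2960e-17)
= 7.4380e-20 J
= 0.4643 eV

0.4643


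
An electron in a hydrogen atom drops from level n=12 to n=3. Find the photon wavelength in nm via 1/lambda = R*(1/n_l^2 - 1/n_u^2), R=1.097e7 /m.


1/lambda = R * (1/n_l^2 - 1/n_u^2)
= 1.097e7 * (1/3^2 - 1/12^2)
= 1.097e7 * (0.111111 - 0.006944)
= 1.097e7 * 0.104167
= 1.1427e+06 /m
lambda = 1 / 1.1427e+06 = 875.1139 nm

875.1139


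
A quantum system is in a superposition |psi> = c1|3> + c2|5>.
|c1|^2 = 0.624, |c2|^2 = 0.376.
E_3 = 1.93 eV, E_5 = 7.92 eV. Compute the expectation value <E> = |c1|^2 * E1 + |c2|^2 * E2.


<E> = |c1|^2 * E1 + |c2|^2 * E2
= 0.624 * 1.93 + 0.376 * 7.92
= 1.2043 + 2.9779
= 4.1822 eV

4.1822


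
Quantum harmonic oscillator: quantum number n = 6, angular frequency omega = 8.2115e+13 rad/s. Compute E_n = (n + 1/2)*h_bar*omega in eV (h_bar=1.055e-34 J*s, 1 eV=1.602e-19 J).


E = (n + 1/2) * h_bar * omega
= (6 + 0.5) * 1.055e-34 * 8.2115e+13
= 6.5 * 8.6631e-21
= 5.6310e-20 J
= 0.3515 eV

0.3515


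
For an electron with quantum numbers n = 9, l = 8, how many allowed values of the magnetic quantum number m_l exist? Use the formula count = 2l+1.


m_l ranges from -l to +l in integer steps
So m_l goes from -8 to +8
Count = 2l + 1 = 2*8 + 1
= 17

17


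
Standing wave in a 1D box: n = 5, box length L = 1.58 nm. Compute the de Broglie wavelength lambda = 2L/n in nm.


lambda = 2L / n
= 2 * 1.58 / 5
= 3.16 / 5
= 0.632 nm

0.632


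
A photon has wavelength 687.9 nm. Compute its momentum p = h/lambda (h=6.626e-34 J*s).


p = h / lambda
= 6.626e-34 / (687.9e-9)
= 6.626e-34 / 6.8790e-07
= 9.6322e-28 kg*m/s

9.6322e-28


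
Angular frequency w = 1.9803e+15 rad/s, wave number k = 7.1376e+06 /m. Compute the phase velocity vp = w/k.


vp = w / k
= 1.9803e+15 / 7.1376e+06
= 2.7745e+08 m/s

2.7745e+08


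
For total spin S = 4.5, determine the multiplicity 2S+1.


Spin multiplicity = 2S + 1
= 2 * 4.5 + 1
= 9.0 + 1
= 10

10


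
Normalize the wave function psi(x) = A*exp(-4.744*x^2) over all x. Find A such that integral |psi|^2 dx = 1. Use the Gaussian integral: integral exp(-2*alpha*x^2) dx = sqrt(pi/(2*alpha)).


integral |psi|^2 dx = A^2 * sqrt(pi/(2*alpha)) = 1
A^2 = sqrt(2*alpha/pi)
= sqrt(2 * 4.744 / pi)
= 1.73785
A = sqrt(1.73785)
= 1.3183

1.3183


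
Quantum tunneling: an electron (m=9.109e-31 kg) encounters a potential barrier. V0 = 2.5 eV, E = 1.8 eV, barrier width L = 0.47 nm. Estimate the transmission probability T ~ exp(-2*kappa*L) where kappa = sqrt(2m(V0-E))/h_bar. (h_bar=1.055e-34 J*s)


V0 - E = 0.7 eV = 1.1214e-19 J
kappa = sqrt(2 * m * (V0-E)) / h_bar
= sqrt(2 * 9.109e-31 * 1.1214e-19) / 1.055e-34
= 4.2843e+09 /m
2*kappa*L = 2 * 4.2843e+09 * 0.47e-9
= 4.0272
T = exp(-4.0272) = 1.782370e-02

1.782370e-02


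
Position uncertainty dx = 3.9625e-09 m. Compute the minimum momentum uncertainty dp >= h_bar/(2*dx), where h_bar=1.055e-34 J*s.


dp = h_bar / (2 * dx)
= 1.055e-34 / (2 * 3.9625e-09)
= 1.055e-34 / 7.9250e-09
= 1.3312e-26 kg*m/s

1.3312e-26


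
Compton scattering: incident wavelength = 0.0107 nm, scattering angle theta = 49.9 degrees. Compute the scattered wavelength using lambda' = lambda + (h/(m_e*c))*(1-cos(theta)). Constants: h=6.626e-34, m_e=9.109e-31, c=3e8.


Compton wavelength: h/(m_e*c) = 2.4247e-12 m
d_lambda = 2.4247e-12 * (1 - cos(49.9 deg))
= 2.4247e-12 * 0.355876
= 8.6290e-13 m = 0.000863 nm
lambda' = 0.0107 + 0.000863
= 0.011563 nm

0.011563


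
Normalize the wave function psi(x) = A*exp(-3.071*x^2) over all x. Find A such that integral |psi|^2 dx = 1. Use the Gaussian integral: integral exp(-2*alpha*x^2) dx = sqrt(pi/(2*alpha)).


integral |psi|^2 dx = A^2 * sqrt(pi/(2*alpha)) = 1
A^2 = sqrt(2*alpha/pi)
= sqrt(2 * 3.071 / pi)
= 1.398234
A = sqrt(1.398234)
= 1.1825

1.1825


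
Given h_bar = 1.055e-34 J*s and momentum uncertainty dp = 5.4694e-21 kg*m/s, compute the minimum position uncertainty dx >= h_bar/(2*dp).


dx = h_bar / (2 * dp)
= 1.055e-34 / (2 * 5.4694e-21)
= 1.055e-34 / 1.0939e-20
= 9.6446e-15 m

9.6446e-15


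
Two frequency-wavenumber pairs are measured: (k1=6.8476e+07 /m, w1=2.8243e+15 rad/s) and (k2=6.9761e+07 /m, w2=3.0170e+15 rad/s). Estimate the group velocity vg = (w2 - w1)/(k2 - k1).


vg = (w2 - w1) / (k2 - k1)
= (3.0170e+15 - 2.8243e+15) / (6.9761e+07 - 6.8476e+07)
= 1.9270e+14 / 1.2850e+06
= 1.4996e+08 m/s

1.4996e+08


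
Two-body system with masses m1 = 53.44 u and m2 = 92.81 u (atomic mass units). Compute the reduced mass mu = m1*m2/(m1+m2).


mu = m1 * m2 / (m1 + m2)
= 53.44 * 92.81 / (53.44 + 92.81)
= 4959.7664 / 146.25
= 33.9129 u

33.9129


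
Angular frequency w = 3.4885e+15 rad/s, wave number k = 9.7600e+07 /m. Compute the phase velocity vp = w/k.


vp = w / k
= 3.4885e+15 / 9.7600e+07
= 3.5743e+07 m/s

3.5743e+07


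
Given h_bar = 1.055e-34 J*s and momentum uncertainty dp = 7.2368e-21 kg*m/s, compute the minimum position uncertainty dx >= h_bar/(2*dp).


dx = h_bar / (2 * dp)
= 1.055e-34 / (2 * 7.2368e-21)
= 1.055e-34 / 1.4474e-20
= 7.2891e-15 m

7.2891e-15


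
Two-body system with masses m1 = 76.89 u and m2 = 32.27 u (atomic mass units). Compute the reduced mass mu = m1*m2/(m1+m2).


mu = m1 * m2 / (m1 + m2)
= 76.89 * 32.27 / (76.89 + 32.27)
= 2481.2403 / 109.16
= 22.7303 u

22.7303


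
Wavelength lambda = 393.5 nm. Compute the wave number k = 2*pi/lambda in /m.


k = 2 * pi / lambda
= 6.2832 / (393.5e-9)
= 6.2832 / 3.9350e-07
= 1.5967e+07 /m

1.5967e+07


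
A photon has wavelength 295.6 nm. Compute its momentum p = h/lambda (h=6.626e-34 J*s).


p = h / lambda
= 6.626e-34 / (295.6e-9)
= 6.626e-34 / 2.9560e-07
= 2.2415e-27 kg*m/s

2.2415e-27


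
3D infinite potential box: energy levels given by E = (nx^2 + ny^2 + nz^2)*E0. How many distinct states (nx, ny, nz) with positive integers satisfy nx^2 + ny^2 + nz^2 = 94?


Enumerate all (nx, ny, nz) with nx^2 + ny^2 + nz^2 = 94:
(2,3,9)
(2,9,3)
(3,2,9)
(3,6,7)
(3,7,6)
(3,9,2)
(6,3,7)
(6,7,3)
(7,3,6)
(7,6,3)
(9,2,3)
(9,3,2)
Total degeneracy = 12

12


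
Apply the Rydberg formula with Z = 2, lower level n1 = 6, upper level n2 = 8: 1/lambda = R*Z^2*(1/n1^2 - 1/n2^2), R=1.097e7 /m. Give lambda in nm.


1/lambda = R * Z^2 * (1/n1^2 - 1/n2^2)
= 1.097e7 * 2^2 * (1/6^2 - 1/8^2)
= 1.097e7 * 4 * (0.027778 - 0.015625)
= 5.3326e+05 /m
lambda = 1 / 5.3326e+05
= 1875.2442 nm

1875.2442


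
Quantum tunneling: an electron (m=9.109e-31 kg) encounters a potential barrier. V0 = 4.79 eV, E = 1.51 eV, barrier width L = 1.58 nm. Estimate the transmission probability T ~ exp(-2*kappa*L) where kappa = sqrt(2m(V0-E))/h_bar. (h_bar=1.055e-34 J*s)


V0 - E = 3.28 eV = 5.2546e-19 J
kappa = sqrt(2 * m * (V0-E)) / h_bar
= sqrt(2 * 9.109e-31 * 5.2546e-19) / 1.055e-34
= 9.2740e+09 /m
2*kappa*L = 2 * 9.2740e+09 * 1.58e-9
= 29.3058
T = exp(-29.3058) = 1.873551e-13

1.873551e-13


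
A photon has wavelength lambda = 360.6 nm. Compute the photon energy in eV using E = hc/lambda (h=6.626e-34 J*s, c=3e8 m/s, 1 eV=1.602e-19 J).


E = hc / lambda
= (6.626e-34)(3e8) / (360.6e-9)
= 1.9878e-25 / 3.6060e-07
= 5.5125e-19 J
Converting to eV: 5.5125e-19 / 1.602e-19
= 3.441 eV

3.441


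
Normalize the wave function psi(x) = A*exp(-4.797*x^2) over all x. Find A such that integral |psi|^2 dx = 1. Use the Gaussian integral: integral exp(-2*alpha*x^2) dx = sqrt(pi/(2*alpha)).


integral |psi|^2 dx = A^2 * sqrt(pi/(2*alpha)) = 1
A^2 = sqrt(2*alpha/pi)
= sqrt(2 * 4.797 / pi)
= 1.747531
A = sqrt(1.747531)
= 1.3219

1.3219


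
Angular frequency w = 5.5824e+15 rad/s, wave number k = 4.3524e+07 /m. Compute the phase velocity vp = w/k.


vp = w / k
= 5.5824e+15 / 4.3524e+07
= 1.2826e+08 m/s

1.2826e+08


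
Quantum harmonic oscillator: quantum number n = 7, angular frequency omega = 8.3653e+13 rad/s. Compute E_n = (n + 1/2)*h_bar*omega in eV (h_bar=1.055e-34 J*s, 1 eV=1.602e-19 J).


E = (n + 1/2) * h_bar * omega
= (7 + 0.5) * 1.055e-34 * 8.3653e+13
= 7.5 * 8.8254e-21
= 6.6190e-20 J
= 0.4132 eV

0.4132


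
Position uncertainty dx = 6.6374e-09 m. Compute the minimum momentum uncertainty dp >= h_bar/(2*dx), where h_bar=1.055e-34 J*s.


dp = h_bar / (2 * dx)
= 1.055e-34 / (2 * 6.6374e-09)
= 1.055e-34 / 1.3275e-08
= 7.9474e-27 kg*m/s

7.9474e-27


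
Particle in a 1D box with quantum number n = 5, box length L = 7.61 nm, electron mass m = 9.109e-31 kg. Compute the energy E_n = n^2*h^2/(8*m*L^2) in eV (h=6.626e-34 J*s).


E = n^2 * h^2 / (8 * m * L^2)
= 5^2 * (6.626e-34)^2 / (8 * 9.109e-31 * (7.61e-9)^2)
= 25 * 4.3904e-67 / (8 * 9.109e-31 * 5.7912e-17)
= 2.6008e-20 J
= 0.1623 eV

0.1623


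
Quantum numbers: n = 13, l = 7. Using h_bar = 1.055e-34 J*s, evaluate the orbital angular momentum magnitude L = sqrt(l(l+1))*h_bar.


L = sqrt(l*(l+1)) * h_bar
= sqrt(7 * 8) * 1.055e-34
= sqrt(56) * 1.055e-34
= 7.4833 * 1.055e-34
= 7.8949e-34 J*s

7.8949e-34


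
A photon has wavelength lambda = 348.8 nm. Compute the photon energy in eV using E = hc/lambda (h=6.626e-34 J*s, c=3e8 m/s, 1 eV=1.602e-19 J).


E = hc / lambda
= (6.626e-34)(3e8) / (348.8e-9)
= 1.9878e-25 / 3.4880e-07
= 5.6990e-19 J
Converting to eV: 5.6990e-19 / 1.602e-19
= 3.5574 eV

3.5574


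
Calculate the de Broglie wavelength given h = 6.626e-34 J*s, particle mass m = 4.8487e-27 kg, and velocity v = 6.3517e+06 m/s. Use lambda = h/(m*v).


lambda = h / (m * v)
= 6.626e-34 / (4.8487e-27 * 6.3517e+06)
= 6.626e-34 / 3.0797e-20
= 2.1515e-14 m

2.1515e-14


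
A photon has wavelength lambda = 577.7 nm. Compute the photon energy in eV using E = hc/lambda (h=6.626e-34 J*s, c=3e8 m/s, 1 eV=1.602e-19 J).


E = hc / lambda
= (6.626e-34)(3e8) / (577.7e-9)
= 1.9878e-25 / 5.7770e-07
= 3.4409e-19 J
Converting to eV: 3.4409e-19 / 1.602e-19
= 2.1479 eV

2.1479


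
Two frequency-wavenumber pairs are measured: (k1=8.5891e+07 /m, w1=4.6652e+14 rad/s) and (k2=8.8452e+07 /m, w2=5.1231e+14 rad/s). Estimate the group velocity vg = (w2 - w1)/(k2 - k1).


vg = (w2 - w1) / (k2 - k1)
= (5.1231e+14 - 4.6652e+14) / (8.8452e+07 - 8.5891e+07)
= 4.5790e+13 / 2.5610e+06
= 1.7880e+07 m/s

1.7880e+07


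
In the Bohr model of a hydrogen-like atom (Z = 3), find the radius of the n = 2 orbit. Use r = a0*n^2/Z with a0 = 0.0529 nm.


r = a0 * n^2 / Z
= 0.0529 * 2^2 / 3
= 0.0529 * 4 / 3
= 0.0705 nm

0.0705


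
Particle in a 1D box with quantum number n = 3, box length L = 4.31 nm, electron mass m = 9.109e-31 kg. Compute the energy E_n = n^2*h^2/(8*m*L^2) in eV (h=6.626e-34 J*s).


E = n^2 * h^2 / (8 * m * L^2)
= 3^2 * (6.626e-34)^2 / (8 * 9.109e-31 * (4.31e-9)^2)
= 9 * 4.3904e-67 / (8 * 9.109e-31 * 1.8576e-17)
= 2.9190e-20 J
= 0.1822 eV

0.1822


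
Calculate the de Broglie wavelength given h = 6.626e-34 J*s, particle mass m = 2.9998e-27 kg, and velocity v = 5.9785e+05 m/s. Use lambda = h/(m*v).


lambda = h / (m * v)
= 6.626e-34 / (2.9998e-27 * 5.9785e+05)
= 6.626e-34 / 1.7934e-21
= 3.6946e-13 m

3.6946e-13


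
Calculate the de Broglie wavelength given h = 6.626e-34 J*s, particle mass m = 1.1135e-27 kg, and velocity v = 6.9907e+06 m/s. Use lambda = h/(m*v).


lambda = h / (m * v)
= 6.626e-34 / (1.1135e-27 * 6.9907e+06)
= 6.626e-34 / 7.7841e-21
= 8.5122e-14 m

8.5122e-14


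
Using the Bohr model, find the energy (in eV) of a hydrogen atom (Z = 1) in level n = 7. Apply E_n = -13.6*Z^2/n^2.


E_n = -13.6 * Z^2 / n^2
= -13.6 * 1^2 / 7^2
= -13.6 * 1 / 49
= -0.2776 eV

-0.2776


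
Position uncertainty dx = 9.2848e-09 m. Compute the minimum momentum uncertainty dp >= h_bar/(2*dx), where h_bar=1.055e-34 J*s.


dp = h_bar / (2 * dx)
= 1.055e-34 / (2 * 9.2848e-09)
= 1.055e-34 / 1.8570e-08
= 5.6813e-27 kg*m/s

5.6813e-27


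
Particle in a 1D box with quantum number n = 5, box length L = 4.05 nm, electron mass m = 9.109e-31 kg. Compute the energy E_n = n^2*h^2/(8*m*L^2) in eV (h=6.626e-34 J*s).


E = n^2 * h^2 / (8 * m * L^2)
= 5^2 * (6.626e-34)^2 / (8 * 9.109e-31 * (4.05e-9)^2)
= 25 * 4.3904e-67 / (8 * 9.109e-31 * 1.6402e-17)
= 9.1827e-20 J
= 0.5732 eV

0.5732


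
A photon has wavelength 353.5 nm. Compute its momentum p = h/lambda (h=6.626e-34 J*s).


p = h / lambda
= 6.626e-34 / (353.5e-9)
= 6.626e-34 / 3.5350e-07
= 1.8744e-27 kg*m/s

1.8744e-27


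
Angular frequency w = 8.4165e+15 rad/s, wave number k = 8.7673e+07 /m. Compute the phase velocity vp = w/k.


vp = w / k
= 8.4165e+15 / 8.7673e+07
= 9.5999e+07 m/s

9.5999e+07


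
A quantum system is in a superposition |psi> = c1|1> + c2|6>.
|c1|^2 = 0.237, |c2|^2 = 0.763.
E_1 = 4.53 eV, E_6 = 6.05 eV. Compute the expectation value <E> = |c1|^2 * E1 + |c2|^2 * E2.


<E> = |c1|^2 * E1 + |c2|^2 * E2
= 0.237 * 4.53 + 0.763 * 6.05
= 1.0736 + 4.6162
= 5.6898 eV

5.6898


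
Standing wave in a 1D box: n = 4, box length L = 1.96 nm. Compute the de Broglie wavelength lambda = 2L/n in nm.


lambda = 2L / n
= 2 * 1.96 / 4
= 3.92 / 4
= 0.98 nm

0.98


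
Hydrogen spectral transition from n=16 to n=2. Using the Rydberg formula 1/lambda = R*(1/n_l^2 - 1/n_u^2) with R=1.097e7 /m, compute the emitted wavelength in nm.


1/lambda = R * (1/n_l^2 - 1/n_u^2)
= 1.097e7 * (1/2^2 - 1/16^2)
= 1.097e7 * (0.25 - 0.003906)
= 1.097e7 * 0.246094
= 2.6996e+06 /m
lambda = 1 / 2.6996e+06 = 370.4186 nm

370.4186


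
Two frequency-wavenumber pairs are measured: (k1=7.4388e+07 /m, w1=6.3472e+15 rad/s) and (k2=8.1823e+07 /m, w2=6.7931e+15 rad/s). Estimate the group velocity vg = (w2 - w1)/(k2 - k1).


vg = (w2 - w1) / (k2 - k1)
= (6.7931e+15 - 6.3472e+15) / (8.1823e+07 - 7.4388e+07)
= 4.4590e+14 / 7.4350e+06
= 5.9973e+07 m/s

5.9973e+07


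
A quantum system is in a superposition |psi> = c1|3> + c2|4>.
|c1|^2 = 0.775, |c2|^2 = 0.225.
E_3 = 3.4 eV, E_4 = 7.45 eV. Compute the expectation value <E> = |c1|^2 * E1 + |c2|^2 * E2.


<E> = |c1|^2 * E1 + |c2|^2 * E2
= 0.775 * 3.4 + 0.225 * 7.45
= 2.635 + 1.6763
= 4.3112 eV

4.3112


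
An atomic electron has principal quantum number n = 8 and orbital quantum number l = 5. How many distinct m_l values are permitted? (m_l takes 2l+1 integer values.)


m_l ranges from -l to +l in integer steps
So m_l goes from -5 to +5
Count = 2l + 1 = 2*5 + 1
= 11

11


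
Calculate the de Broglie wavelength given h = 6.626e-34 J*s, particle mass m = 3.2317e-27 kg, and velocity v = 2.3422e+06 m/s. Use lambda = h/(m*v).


lambda = h / (m * v)
= 6.626e-34 / (3.2317e-27 * 2.3422e+06)
= 6.626e-34 / 7.5693e-21
= 8.7538e-14 m

8.7538e-14


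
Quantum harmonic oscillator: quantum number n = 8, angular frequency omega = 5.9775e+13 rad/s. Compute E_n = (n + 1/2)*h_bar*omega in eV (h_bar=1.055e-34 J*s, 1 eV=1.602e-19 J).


E = (n + 1/2) * h_bar * omega
= (8 + 0.5) * 1.055e-34 * 5.9775e+13
= 8.5 * 6.3063e-21
= 5.3603e-20 J
= 0.3346 eV

0.3346


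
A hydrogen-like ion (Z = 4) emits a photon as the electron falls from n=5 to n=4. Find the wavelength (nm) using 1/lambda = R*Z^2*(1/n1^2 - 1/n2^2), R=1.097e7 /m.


1/lambda = R * Z^2 * (1/n1^2 - 1/n2^2)
= 1.097e7 * 4^2 * (1/4^2 - 1/5^2)
= 1.097e7 * 16 * (0.0625 - 0.04)
= 3.9492e+06 /m
lambda = 1 / 3.9492e+06
= 253.2158 nm

253.2158


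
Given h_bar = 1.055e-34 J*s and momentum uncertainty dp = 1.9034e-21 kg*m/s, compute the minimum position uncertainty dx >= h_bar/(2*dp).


dx = h_bar / (2 * dp)
= 1.055e-34 / (2 * 1.9034e-21)
= 1.055e-34 / 3.8068e-21
= 2.7714e-14 m

2.7714e-14


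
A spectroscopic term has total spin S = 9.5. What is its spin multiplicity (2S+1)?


Spin multiplicity = 2S + 1
= 2 * 9.5 + 1
= 19.0 + 1
= 20

20


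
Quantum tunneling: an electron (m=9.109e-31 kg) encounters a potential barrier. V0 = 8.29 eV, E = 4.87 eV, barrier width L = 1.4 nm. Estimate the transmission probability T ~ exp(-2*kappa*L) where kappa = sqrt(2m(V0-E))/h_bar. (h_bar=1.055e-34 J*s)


V0 - E = 3.42 eV = 5.4788e-19 J
kappa = sqrt(2 * m * (V0-E)) / h_bar
= sqrt(2 * 9.109e-31 * 5.4788e-19) / 1.055e-34
= 9.4698e+09 /m
2*kappa*L = 2 * 9.4698e+09 * 1.4e-9
= 26.5155
T = exp(-26.5155) = 3.051082e-12

3.051082e-12


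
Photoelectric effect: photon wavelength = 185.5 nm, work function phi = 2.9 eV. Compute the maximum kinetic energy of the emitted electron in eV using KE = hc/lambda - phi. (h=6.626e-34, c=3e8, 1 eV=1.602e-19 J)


E_photon = hc / lambda
= (6.626e-34)(3e8) / (185.5e-9)
= 1.0716e-18 J
= 6.6891 eV
KE = E_photon - phi
= 6.6891 - 2.9
= 3.7891 eV

3.7891


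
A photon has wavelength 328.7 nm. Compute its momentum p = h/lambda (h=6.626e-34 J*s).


p = h / lambda
= 6.626e-34 / (328.7e-9)
= 6.626e-34 / 3.2870e-07
= 2.0158e-27 kg*m/s

2.0158e-27


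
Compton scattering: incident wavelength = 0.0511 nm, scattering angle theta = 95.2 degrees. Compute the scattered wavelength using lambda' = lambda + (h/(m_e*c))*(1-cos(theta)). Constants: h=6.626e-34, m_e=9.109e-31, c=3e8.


Compton wavelength: h/(m_e*c) = 2.4247e-12 m
d_lambda = 2.4247e-12 * (1 - cos(95.2 deg))
= 2.4247e-12 * 1.090633
= 2.6445e-12 m = 0.002644 nm
lambda' = 0.0511 + 0.002644
= 0.053744 nm

0.053744


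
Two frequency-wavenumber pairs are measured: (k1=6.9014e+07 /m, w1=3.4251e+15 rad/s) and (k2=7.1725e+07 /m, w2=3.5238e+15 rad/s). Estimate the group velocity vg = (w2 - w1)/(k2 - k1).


vg = (w2 - w1) / (k2 - k1)
= (3.5238e+15 - 3.4251e+15) / (7.1725e+07 - 6.9014e+07)
= 9.8700e+13 / 2.7110e+06
= 3.6407e+07 m/s

3.6407e+07


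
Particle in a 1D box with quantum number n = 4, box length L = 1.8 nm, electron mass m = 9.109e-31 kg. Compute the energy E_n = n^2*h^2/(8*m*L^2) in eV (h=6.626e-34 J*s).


E = n^2 * h^2 / (8 * m * L^2)
= 4^2 * (6.626e-34)^2 / (8 * 9.109e-31 * (1.8e-9)^2)
= 16 * 4.3904e-67 / (8 * 9.109e-31 * 3.2400e-18)
= 2.9752e-19 J
= 1.8572 eV

1.8572


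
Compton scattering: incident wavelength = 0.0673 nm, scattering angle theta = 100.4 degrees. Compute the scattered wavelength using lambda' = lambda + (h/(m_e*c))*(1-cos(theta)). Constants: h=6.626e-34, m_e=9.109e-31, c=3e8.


Compton wavelength: h/(m_e*c) = 2.4247e-12 m
d_lambda = 2.4247e-12 * (1 - cos(100.4 deg))
= 2.4247e-12 * 1.180519
= 2.8624e-12 m = 0.002862 nm
lambda' = 0.0673 + 0.002862
= 0.070162 nm

0.070162


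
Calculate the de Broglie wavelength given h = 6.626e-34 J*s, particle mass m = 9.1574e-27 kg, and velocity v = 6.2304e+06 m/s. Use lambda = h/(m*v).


lambda = h / (m * v)
= 6.626e-34 / (9.1574e-27 * 6.2304e+06)
= 6.626e-34 / 5.7054e-20
= 1.1614e-14 m

1.1614e-14


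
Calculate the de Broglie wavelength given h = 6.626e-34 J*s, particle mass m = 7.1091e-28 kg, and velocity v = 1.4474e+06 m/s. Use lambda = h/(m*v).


lambda = h / (m * v)
= 6.626e-34 / (7.1091e-28 * 1.4474e+06)
= 6.626e-34 / 1.0290e-21
= 6.4394e-13 m

6.4394e-13


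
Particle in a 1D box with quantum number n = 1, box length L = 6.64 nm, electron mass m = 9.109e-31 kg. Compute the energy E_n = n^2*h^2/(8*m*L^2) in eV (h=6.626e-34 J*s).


E = n^2 * h^2 / (8 * m * L^2)
= 1^2 * (6.626e-34)^2 / (8 * 9.109e-31 * (6.64e-9)^2)
= 1 * 4.3904e-67 / (8 * 9.109e-31 * 4.4090e-17)
= 1.3665e-21 J
= 0.0085 eV

0.0085


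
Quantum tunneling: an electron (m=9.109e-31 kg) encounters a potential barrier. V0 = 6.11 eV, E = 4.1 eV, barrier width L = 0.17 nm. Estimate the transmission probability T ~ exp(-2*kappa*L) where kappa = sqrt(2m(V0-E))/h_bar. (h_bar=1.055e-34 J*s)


V0 - E = 2.01 eV = 3.2200e-19 J
kappa = sqrt(2 * m * (V0-E)) / h_bar
= sqrt(2 * 9.109e-31 * 3.2200e-19) / 1.055e-34
= 7.2598e+09 /m
2*kappa*L = 2 * 7.2598e+09 * 0.17e-9
= 2.4683
T = exp(-2.4683) = 8.472485e-02

8.472485e-02


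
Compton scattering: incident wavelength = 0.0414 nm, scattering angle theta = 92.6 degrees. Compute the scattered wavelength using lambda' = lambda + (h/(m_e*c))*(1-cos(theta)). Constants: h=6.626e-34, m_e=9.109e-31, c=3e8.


Compton wavelength: h/(m_e*c) = 2.4247e-12 m
d_lambda = 2.4247e-12 * (1 - cos(92.6 deg))
= 2.4247e-12 * 1.045363
= 2.5347e-12 m = 0.002535 nm
lambda' = 0.0414 + 0.002535
= 0.043935 nm

0.043935


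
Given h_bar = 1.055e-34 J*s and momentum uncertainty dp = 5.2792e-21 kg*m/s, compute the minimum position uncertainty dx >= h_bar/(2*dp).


dx = h_bar / (2 * dp)
= 1.055e-34 / (2 * 5.2792e-21)
= 1.055e-34 / 1.0558e-20
= 9.9920e-15 m

9.9920e-15


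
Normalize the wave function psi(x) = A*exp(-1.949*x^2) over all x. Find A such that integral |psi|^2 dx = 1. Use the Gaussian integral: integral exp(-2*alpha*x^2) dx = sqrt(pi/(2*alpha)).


integral |psi|^2 dx = A^2 * sqrt(pi/(2*alpha)) = 1
A^2 = sqrt(2*alpha/pi)
= sqrt(2 * 1.949 / pi)
= 1.113899
A = sqrt(1.113899)
= 1.0554

1.0554


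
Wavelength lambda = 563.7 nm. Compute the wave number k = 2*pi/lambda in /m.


k = 2 * pi / lambda
= 6.2832 / (563.7e-9)
= 6.2832 / 5.6370e-07
= 1.1146e+07 /m

1.1146e+07


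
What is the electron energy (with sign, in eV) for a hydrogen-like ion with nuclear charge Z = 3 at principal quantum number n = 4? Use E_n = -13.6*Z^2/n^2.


E_n = -13.6 * Z^2 / n^2
= -13.6 * 3^2 / 4^2
= -13.6 * 9 / 16
= -7.65 eV

-7.65


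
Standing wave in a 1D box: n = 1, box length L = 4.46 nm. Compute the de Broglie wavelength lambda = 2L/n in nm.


lambda = 2L / n
= 2 * 4.46 / 1
= 8.92 / 1
= 8.92 nm

8.92


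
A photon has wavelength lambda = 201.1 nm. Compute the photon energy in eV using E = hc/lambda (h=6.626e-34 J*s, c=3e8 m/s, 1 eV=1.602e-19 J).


E = hc / lambda
= (6.626e-34)(3e8) / (201.1e-9)
= 1.9878e-25 / 2.0110e-07
= 9.8846e-19 J
Converting to eV: 9.8846e-19 / 1.602e-19
= 6.1702 eV

6.1702


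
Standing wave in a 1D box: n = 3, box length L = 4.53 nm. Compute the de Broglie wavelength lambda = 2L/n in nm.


lambda = 2L / n
= 2 * 4.53 / 3
= 9.06 / 3
= 3.02 nm

3.02


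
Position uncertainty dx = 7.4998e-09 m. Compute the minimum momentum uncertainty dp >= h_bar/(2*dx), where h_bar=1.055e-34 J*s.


dp = h_bar / (2 * dx)
= 1.055e-34 / (2 * 7.4998e-09)
= 1.055e-34 / 1.5000e-08
= 7.0335e-27 kg*m/s

7.0335e-27


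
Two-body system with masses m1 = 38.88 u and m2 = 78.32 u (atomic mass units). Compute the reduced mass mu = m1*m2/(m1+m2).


mu = m1 * m2 / (m1 + m2)
= 38.88 * 78.32 / (38.88 + 78.32)
= 3045.0816 / 117.2
= 25.9819 u

25.9819


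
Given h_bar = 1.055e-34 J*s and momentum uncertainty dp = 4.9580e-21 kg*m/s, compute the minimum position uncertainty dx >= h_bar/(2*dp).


dx = h_bar / (2 * dp)
= 1.055e-34 / (2 * 4.9580e-21)
= 1.055e-34 / 9.9160e-21
= 1.0639e-14 m

1.0639e-14


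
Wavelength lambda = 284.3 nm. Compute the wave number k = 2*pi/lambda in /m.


k = 2 * pi / lambda
= 6.2832 / (284.3e-9)
= 6.2832 / 2.8430e-07
= 2.2101e+07 /m

2.2101e+07


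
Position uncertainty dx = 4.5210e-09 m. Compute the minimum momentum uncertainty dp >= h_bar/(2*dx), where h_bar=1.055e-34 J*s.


dp = h_bar / (2 * dx)
= 1.055e-34 / (2 * 4.5210e-09)
= 1.055e-34 / 9.0420e-09
= 1.1668e-26 kg*m/s

1.1668e-26


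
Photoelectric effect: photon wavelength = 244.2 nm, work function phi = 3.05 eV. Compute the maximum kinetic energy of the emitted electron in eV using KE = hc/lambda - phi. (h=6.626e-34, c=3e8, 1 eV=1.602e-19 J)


E_photon = hc / lambda
= (6.626e-34)(3e8) / (244.2e-9)
= 8.1400e-19 J
= 5.0812 eV
KE = E_photon - phi
= 5.0812 - 3.05
= 2.0312 eV

2.0312


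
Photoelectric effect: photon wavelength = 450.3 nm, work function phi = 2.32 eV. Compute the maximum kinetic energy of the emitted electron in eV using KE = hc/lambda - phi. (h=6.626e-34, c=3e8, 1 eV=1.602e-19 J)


E_photon = hc / lambda
= (6.626e-34)(3e8) / (450.3e-9)
= 4.4144e-19 J
= 2.7555 eV
KE = E_photon - phi
= 2.7555 - 2.32
= 0.4355 eV

0.4355


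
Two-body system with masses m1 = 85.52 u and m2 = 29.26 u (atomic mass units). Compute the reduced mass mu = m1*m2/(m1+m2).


mu = m1 * m2 / (m1 + m2)
= 85.52 * 29.26 / (85.52 + 29.26)
= 2502.3152 / 114.78
= 21.801 u

21.801


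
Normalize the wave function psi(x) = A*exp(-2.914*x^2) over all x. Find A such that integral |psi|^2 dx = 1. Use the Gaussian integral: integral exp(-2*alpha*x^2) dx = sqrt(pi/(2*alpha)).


integral |psi|^2 dx = A^2 * sqrt(pi/(2*alpha)) = 1
A^2 = sqrt(2*alpha/pi)
= sqrt(2 * 2.914 / pi)
= 1.362024
A = sqrt(1.362024)
= 1.1671

1.1671


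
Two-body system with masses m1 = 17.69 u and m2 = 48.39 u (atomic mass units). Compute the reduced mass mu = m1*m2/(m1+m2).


mu = m1 * m2 / (m1 + m2)
= 17.69 * 48.39 / (17.69 + 48.39)
= 856.0191 / 66.08
= 12.9543 u

12.9543


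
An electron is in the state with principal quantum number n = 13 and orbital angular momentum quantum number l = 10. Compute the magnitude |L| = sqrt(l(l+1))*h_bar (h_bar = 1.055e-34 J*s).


L = sqrt(l*(l+1)) * h_bar
= sqrt(10 * 11) * 1.055e-34
= sqrt(110) * 1.055e-34
= 10.4881 * 1.055e-34
= 1.1065e-33 J*s

1.1065e-33


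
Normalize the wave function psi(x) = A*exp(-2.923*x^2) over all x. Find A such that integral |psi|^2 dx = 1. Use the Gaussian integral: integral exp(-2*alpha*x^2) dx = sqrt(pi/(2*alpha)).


integral |psi|^2 dx = A^2 * sqrt(pi/(2*alpha)) = 1
A^2 = sqrt(2*alpha/pi)
= sqrt(2 * 2.923 / pi)
= 1.364126
A = sqrt(1.364126)
= 1.168

1.168


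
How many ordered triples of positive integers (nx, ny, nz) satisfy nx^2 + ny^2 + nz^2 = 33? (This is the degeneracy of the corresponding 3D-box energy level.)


Enumerate all (nx, ny, nz) with nx^2 + ny^2 + nz^2 = 33:
(1,4,4)
(2,2,5)
(2,5,2)
(4,1,4)
(4,4,1)
(5,2,2)
Total degeneracy = 6

6


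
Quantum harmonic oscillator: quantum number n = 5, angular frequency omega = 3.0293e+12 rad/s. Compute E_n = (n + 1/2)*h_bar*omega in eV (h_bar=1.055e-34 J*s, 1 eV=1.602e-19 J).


E = (n + 1/2) * h_bar * omega
= (5 + 0.5) * 1.055e-34 * 3.0293e+12
= 5.5 * 3.1959e-22
= 1.7578e-21 J
= 0.011 eV

0.011


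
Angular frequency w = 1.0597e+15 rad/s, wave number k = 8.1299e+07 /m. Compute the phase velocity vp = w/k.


vp = w / k
= 1.0597e+15 / 8.1299e+07
= 1.3035e+07 m/s

1.3035e+07


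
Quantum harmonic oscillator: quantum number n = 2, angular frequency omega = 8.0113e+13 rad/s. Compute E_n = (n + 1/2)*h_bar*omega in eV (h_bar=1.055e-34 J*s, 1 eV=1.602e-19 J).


E = (n + 1/2) * h_bar * omega
= (2 + 0.5) * 1.055e-34 * 8.0113e+13
= 2.5 * 8.4519e-21
= 2.1130e-20 J
= 0.1319 eV

0.1319


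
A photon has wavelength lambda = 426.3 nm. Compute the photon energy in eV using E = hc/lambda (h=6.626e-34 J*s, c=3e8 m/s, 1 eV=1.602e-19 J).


E = hc / lambda
= (6.626e-34)(3e8) / (426.3e-9)
= 1.9878e-25 / 4.2630e-07
= 4.6629e-19 J
Converting to eV: 4.6629e-19 / 1.602e-19
= 2.9107 eV

2.9107


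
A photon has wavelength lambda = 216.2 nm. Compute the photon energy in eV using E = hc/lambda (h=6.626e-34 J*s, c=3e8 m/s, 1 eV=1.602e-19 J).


E = hc / lambda
= (6.626e-34)(3e8) / (216.2e-9)
= 1.9878e-25 / 2.1620e-07
= 9.1943e-19 J
Converting to eV: 9.1943e-19 / 1.602e-19
= 5.7392 eV

5.7392


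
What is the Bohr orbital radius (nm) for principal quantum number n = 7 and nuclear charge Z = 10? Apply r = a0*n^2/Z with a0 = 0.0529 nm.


r = a0 * n^2 / Z
= 0.0529 * 7^2 / 10
= 0.0529 * 49 / 10
= 0.2592 nm

0.2592


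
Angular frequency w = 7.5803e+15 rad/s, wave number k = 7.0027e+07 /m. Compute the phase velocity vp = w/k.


vp = w / k
= 7.5803e+15 / 7.0027e+07
= 1.0825e+08 m/s

1.0825e+08


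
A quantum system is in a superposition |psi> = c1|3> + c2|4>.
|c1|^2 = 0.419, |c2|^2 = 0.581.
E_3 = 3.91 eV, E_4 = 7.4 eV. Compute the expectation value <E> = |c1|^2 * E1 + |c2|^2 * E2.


<E> = |c1|^2 * E1 + |c2|^2 * E2
= 0.419 * 3.91 + 0.581 * 7.4
= 1.6383 + 4.2994
= 5.9377 eV

5.9377


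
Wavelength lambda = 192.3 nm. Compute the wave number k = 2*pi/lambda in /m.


k = 2 * pi / lambda
= 6.2832 / (192.3e-9)
= 6.2832 / 1.9230e-07
= 3.2674e+07 /m

3.2674e+07


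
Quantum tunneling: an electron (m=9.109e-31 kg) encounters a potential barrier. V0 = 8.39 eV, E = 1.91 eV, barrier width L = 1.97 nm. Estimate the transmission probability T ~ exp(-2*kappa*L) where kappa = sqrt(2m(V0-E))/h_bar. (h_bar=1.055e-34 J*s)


V0 - E = 6.48 eV = 1.0381e-18 J
kappa = sqrt(2 * m * (V0-E)) / h_bar
= sqrt(2 * 9.109e-31 * 1.0381e-18) / 1.055e-34
= 1.3035e+10 /m
2*kappa*L = 2 * 1.3035e+10 * 1.97e-9
= 51.3586
T = exp(-51.3586) = 4.957460e-23

4.957460e-23


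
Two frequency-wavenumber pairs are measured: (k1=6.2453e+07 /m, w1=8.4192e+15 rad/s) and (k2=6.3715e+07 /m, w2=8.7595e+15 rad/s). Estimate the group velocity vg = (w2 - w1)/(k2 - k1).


vg = (w2 - w1) / (k2 - k1)
= (8.7595e+15 - 8.4192e+15) / (6.3715e+07 - 6.2453e+07)
= 3.4030e+14 / 1.2620e+06
= 2.6965e+08 m/s

2.6965e+08


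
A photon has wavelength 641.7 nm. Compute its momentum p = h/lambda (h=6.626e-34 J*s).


p = h / lambda
= 6.626e-34 / (641.7e-9)
= 6.626e-34 / 6.4170e-07
= 1.0326e-27 kg*m/s

1.0326e-27


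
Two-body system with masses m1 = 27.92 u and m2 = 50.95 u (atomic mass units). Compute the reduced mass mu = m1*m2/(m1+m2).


mu = m1 * m2 / (m1 + m2)
= 27.92 * 50.95 / (27.92 + 50.95)
= 1422.524 / 78.87
= 18.0363 u

18.0363


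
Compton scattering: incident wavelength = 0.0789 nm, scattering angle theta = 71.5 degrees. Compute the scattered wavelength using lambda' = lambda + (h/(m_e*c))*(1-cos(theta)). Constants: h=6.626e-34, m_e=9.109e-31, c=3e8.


Compton wavelength: h/(m_e*c) = 2.4247e-12 m
d_lambda = 2.4247e-12 * (1 - cos(71.5 deg))
= 2.4247e-12 * 0.682695
= 1.6553e-12 m = 0.001655 nm
lambda' = 0.0789 + 0.001655
= 0.080555 nm

0.080555


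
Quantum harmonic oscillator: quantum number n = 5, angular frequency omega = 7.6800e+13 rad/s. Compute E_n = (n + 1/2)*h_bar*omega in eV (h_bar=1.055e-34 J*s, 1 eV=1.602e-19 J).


E = (n + 1/2) * h_bar * omega
= (5 + 0.5) * 1.055e-34 * 7.6800e+13
= 5.5 * 8.1024e-21
= 4.4563e-20 J
= 0.2782 eV

0.2782


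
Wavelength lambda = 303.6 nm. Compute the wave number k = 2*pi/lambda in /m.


k = 2 * pi / lambda
= 6.2832 / (303.6e-9)
= 6.2832 / 3.0360e-07
= 2.0696e+07 /m

2.0696e+07


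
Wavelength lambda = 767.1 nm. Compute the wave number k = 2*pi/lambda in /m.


k = 2 * pi / lambda
= 6.2832 / (767.1e-9)
= 6.2832 / 7.6710e-07
= 8.1908e+06 /m

8.1908e+06


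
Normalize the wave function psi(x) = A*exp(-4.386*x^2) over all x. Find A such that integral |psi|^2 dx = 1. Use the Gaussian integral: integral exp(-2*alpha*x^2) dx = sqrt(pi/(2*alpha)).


integral |psi|^2 dx = A^2 * sqrt(pi/(2*alpha)) = 1
A^2 = sqrt(2*alpha/pi)
= sqrt(2 * 4.386 / pi)
= 1.670992
A = sqrt(1.670992)
= 1.2927

1.2927
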